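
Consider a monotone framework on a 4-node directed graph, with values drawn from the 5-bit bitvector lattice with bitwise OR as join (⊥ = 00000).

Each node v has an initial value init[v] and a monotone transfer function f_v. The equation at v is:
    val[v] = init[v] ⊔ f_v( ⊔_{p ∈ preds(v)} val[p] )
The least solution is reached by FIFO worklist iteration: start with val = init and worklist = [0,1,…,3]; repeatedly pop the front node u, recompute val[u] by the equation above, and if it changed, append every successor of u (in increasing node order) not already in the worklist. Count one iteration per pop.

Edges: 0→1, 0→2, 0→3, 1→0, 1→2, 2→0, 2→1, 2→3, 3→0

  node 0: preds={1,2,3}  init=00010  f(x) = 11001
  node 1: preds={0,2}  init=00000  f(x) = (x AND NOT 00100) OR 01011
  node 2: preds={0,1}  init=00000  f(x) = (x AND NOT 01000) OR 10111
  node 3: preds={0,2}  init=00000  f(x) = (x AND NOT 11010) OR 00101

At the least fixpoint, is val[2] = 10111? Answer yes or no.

Worklist (6 pops):
  #1 pop 0: in=00000 → 11011 (was 00010); enqueue []
  #2 pop 1: in=11011 → 11011 (was 00000); enqueue [0]
  #3 pop 2: in=11011 → 10111 (was 00000); enqueue [1]
  #4 pop 3: in=11111 → 00101 (was 00000); enqueue []
  #5 pop 0: in=11111 → 11011 (no change)
  #6 pop 1: in=11111 → 11011 (no change)

Fixpoint:
  val[0] = 11011
  val[1] = 11011
  val[2] = 10111
  val[3] = 00101

yes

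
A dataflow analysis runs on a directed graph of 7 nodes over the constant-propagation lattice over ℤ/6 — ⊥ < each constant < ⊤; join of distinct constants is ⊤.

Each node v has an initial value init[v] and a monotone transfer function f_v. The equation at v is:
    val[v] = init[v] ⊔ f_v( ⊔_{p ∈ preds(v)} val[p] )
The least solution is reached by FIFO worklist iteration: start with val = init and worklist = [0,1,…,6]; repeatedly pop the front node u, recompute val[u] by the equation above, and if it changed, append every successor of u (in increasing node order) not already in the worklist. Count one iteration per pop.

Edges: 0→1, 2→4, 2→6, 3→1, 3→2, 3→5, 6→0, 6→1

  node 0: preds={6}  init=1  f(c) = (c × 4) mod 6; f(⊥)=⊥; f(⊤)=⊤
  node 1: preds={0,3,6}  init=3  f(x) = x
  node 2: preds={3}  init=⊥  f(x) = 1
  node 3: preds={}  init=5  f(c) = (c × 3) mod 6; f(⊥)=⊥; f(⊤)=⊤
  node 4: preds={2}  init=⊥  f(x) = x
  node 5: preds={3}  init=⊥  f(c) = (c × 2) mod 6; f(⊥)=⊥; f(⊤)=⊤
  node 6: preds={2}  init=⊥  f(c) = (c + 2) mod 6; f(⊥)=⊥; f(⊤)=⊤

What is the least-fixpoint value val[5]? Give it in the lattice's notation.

Iteration log — 9 steps:
  step 1. node 0  ⊔preds=⊥  new=1  stable
  step 2. node 1  ⊔preds=⊤  new=⊤  old=3  +wl: 
  step 3. node 2  ⊔preds=5  new=1  old=⊥  +wl: 
  step 4. node 3  ⊔preds=⊥  new=5  stable
  step 5. node 4  ⊔preds=1  new=1  old=⊥  +wl: 
  step 6. node 5  ⊔preds=5  new=4  old=⊥  +wl: 
  step 7. node 6  ⊔preds=1  new=3  old=⊥  +wl: 0,1
  step 8. node 0  ⊔preds=3  new=⊤  old=1  +wl: 
  step 9. node 1  ⊔preds=⊤  new=⊤  stable

Least fixpoint reached:
  node 0: ⊤
  node 1: ⊤
  node 2: 1
  node 3: 5
  node 4: 1
  node 5: 4
  node 6: 3

4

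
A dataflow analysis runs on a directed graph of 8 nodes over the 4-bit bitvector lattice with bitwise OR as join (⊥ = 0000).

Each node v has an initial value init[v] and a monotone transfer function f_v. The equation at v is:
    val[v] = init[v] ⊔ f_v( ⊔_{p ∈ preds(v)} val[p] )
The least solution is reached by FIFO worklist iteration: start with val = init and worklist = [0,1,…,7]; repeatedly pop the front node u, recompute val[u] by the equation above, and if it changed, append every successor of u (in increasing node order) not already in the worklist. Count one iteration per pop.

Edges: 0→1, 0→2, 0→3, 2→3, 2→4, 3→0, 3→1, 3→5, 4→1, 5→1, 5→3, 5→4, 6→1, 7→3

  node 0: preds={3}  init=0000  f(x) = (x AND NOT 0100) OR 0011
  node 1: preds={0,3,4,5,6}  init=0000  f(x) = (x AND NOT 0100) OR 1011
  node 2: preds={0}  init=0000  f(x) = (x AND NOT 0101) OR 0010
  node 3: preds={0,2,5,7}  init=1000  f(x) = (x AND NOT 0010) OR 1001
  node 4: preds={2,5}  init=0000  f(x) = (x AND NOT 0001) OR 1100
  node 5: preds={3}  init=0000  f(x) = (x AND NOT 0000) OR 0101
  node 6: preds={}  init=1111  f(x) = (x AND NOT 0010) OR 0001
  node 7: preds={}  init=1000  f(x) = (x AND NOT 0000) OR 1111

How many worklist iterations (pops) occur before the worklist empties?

15

Worklist (15 pops):
  #1 pop 0: in=1000 → 1011 (was 0000); enqueue []
  #2 pop 1: in=1111 → 1011 (was 0000); enqueue []
  #3 pop 2: in=1011 → 1010 (was 0000); enqueue []
  #4 pop 3: in=1011 → 1001 (was 1000); enqueue [0,1]
  #5 pop 4: in=1010 → 1110 (was 0000); enqueue []
  #6 pop 5: in=1001 → 1101 (was 0000); enqueue [3,4]
  #7 pop 6: in=0000 → 1111 (no change)
  #8 pop 7: in=0000 → 1111 (was 1000); enqueue []
  #9 pop 0: in=1001 → 1011 (no change)
  #10 pop 1: in=1111 → 1011 (no change)
  #11 pop 3: in=1111 → 1101 (was 1001); enqueue [0,1,5]
  #12 pop 4: in=1111 → 1110 (no change)
  #13 pop 0: in=1101 → 1011 (no change)
  #14 pop 1: in=1111 → 1011 (no change)
  #15 pop 5: in=1101 → 1101 (no change)

Fixpoint:
  val[0] = 1011
  val[1] = 1011
  val[2] = 1010
  val[3] = 1101
  val[4] = 1110
  val[5] = 1101
  val[6] = 1111
  val[7] = 1111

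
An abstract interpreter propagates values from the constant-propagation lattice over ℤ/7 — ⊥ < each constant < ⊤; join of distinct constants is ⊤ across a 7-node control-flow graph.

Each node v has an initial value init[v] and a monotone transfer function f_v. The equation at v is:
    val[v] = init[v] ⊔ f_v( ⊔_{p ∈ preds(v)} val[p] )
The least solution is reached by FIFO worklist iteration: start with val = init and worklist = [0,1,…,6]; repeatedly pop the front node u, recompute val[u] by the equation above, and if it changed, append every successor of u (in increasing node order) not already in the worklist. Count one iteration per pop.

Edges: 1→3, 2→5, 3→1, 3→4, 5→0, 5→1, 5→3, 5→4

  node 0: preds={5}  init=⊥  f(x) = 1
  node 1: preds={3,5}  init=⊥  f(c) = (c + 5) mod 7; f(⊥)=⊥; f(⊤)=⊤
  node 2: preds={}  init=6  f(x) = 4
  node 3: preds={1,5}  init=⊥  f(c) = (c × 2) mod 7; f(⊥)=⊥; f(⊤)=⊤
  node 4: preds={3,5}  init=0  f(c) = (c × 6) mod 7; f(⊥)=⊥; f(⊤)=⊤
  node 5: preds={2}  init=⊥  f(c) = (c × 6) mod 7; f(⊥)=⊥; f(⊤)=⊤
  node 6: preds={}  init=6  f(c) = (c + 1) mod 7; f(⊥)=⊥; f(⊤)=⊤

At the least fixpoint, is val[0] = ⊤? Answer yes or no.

no

Trace (12 dequeues):
  [1] u=0 | in ⊥ | out 1 | prev ⊥ | push {}
  [2] u=1 | in ⊥ | out ⊥ | ==
  [3] u=2 | in ⊥ | out ⊤ | prev 6 | push {}
  [4] u=3 | in ⊥ | out ⊥ | ==
  [5] u=4 | in ⊥ | out 0 | ==
  [6] u=5 | in ⊤ | out ⊤ | prev ⊥ | push {0,1,3,4}
  [7] u=6 | in ⊥ | out 6 | ==
  [8] u=0 | in ⊤ | out 1 | ==
  [9] u=1 | in ⊤ | out ⊤ | prev ⊥ | push {}
  [10] u=3 | in ⊤ | out ⊤ | prev ⊥ | push {1}
  [11] u=4 | in ⊤ | out ⊤ | prev 0 | push {}
  [12] u=1 | in ⊤ | out ⊤ | ==

Converged values:
  [0] 1
  [1] ⊤
  [2] ⊤
  [3] ⊤
  [4] ⊤
  [5] ⊤
  [6] 6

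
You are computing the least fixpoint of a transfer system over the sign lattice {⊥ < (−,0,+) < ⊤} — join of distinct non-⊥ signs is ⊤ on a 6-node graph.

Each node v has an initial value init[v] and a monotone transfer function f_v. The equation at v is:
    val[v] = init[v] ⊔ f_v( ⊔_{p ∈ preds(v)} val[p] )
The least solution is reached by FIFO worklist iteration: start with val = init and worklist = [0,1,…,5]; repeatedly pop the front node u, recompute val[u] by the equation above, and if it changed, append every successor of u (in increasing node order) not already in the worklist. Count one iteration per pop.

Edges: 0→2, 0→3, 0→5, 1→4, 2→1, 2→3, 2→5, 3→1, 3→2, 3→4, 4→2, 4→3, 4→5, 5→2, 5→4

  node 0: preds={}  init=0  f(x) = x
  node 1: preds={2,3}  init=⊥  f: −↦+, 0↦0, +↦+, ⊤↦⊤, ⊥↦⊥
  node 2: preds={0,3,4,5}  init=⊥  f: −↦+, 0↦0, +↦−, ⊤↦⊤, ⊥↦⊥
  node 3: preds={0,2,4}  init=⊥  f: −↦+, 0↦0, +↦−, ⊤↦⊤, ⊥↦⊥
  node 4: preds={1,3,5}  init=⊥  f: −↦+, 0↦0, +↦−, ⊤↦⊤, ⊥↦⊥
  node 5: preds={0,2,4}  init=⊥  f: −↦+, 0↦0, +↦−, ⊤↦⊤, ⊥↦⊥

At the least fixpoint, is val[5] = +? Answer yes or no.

no

Worklist (10 pops):
  #1 pop 0: in=⊥ → 0 (no change)
  #2 pop 1: in=⊥ → ⊥ (no change)
  #3 pop 2: in=0 → 0 (was ⊥); enqueue [1]
  #4 pop 3: in=0 → 0 (was ⊥); enqueue [2]
  #5 pop 4: in=0 → 0 (was ⊥); enqueue [3]
  #6 pop 5: in=0 → 0 (was ⊥); enqueue [4]
  #7 pop 1: in=0 → 0 (was ⊥); enqueue []
  #8 pop 2: in=0 → 0 (no change)
  #9 pop 3: in=0 → 0 (no change)
  #10 pop 4: in=0 → 0 (no change)

Fixpoint:
  val[0] = 0
  val[1] = 0
  val[2] = 0
  val[3] = 0
  val[4] = 0
  val[5] = 0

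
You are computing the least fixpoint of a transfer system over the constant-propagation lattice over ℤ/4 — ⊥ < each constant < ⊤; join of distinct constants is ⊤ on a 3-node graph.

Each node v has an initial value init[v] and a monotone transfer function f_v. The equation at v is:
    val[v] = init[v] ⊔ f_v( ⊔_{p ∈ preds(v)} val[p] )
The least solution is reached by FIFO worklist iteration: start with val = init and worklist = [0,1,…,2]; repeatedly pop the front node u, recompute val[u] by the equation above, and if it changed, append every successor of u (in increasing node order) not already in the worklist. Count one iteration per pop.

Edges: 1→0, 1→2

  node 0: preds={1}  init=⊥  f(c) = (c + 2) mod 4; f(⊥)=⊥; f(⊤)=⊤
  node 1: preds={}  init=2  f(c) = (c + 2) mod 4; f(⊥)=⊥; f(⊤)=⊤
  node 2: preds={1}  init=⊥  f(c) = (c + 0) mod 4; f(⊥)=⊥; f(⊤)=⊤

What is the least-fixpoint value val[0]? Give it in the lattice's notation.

0

Iteration log — 3 steps:
  step 1. node 0  ⊔preds=2  new=0  old=⊥  +wl: 
  step 2. node 1  ⊔preds=⊥  new=2  stable
  step 3. node 2  ⊔preds=2  new=2  old=⊥  +wl: 

Least fixpoint reached:
  node 0: 0
  node 1: 2
  node 2: 2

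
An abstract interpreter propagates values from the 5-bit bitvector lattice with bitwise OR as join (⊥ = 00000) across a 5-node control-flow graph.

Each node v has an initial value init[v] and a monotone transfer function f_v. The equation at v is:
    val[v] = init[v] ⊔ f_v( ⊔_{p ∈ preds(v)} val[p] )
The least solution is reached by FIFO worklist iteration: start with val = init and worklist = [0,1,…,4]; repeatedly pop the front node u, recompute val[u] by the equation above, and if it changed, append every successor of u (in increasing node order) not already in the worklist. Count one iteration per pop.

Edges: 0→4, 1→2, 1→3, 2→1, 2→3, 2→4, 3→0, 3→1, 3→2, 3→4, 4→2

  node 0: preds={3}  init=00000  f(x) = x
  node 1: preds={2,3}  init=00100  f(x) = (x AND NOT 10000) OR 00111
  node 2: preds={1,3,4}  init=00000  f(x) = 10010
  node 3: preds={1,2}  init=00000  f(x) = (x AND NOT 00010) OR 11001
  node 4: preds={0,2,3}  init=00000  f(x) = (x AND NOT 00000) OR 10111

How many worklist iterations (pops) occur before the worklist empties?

Worklist (10 pops):
  #1 pop 0: in=00000 → 00000 (no change)
  #2 pop 1: in=00000 → 00111 (was 00100); enqueue []
  #3 pop 2: in=00111 → 10010 (was 00000); enqueue [1]
  #4 pop 3: in=10111 → 11101 (was 00000); enqueue [0,2]
  #5 pop 4: in=11111 → 11111 (was 00000); enqueue []
  #6 pop 1: in=11111 → 01111 (was 00111); enqueue [3]
  #7 pop 0: in=11101 → 11101 (was 00000); enqueue [4]
  #8 pop 2: in=11111 → 10010 (no change)
  #9 pop 3: in=11111 → 11101 (no change)
  #10 pop 4: in=11111 → 11111 (no change)

Fixpoint:
  val[0] = 11101
  val[1] = 01111
  val[2] = 10010
  val[3] = 11101
  val[4] = 11111

10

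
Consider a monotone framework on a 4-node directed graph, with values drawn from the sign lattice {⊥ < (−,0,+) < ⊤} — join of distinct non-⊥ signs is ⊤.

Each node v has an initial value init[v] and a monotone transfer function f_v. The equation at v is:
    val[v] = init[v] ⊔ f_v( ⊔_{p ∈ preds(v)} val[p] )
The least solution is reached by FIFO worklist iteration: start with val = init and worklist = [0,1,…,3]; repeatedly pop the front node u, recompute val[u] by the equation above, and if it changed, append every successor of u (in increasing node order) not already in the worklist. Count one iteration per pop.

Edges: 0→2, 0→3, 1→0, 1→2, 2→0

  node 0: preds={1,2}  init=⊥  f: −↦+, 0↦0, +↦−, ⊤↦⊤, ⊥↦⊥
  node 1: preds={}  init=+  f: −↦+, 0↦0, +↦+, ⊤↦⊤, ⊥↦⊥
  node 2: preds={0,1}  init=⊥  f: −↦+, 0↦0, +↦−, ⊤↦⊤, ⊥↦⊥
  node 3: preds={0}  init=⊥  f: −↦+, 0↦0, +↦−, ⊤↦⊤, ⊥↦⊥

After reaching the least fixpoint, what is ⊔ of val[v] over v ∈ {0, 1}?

⊤

Trace (7 dequeues):
  [1] u=0 | in + | out − | prev ⊥ | push {}
  [2] u=1 | in ⊥ | out + | ==
  [3] u=2 | in ⊤ | out ⊤ | prev ⊥ | push {0}
  [4] u=3 | in − | out + | prev ⊥ | push {}
  [5] u=0 | in ⊤ | out ⊤ | prev − | push {2,3}
  [6] u=2 | in ⊤ | out ⊤ | ==
  [7] u=3 | in ⊤ | out ⊤ | prev + | push {}

Converged values:
  [0] ⊤
  [1] +
  [2] ⊤
  [3] ⊤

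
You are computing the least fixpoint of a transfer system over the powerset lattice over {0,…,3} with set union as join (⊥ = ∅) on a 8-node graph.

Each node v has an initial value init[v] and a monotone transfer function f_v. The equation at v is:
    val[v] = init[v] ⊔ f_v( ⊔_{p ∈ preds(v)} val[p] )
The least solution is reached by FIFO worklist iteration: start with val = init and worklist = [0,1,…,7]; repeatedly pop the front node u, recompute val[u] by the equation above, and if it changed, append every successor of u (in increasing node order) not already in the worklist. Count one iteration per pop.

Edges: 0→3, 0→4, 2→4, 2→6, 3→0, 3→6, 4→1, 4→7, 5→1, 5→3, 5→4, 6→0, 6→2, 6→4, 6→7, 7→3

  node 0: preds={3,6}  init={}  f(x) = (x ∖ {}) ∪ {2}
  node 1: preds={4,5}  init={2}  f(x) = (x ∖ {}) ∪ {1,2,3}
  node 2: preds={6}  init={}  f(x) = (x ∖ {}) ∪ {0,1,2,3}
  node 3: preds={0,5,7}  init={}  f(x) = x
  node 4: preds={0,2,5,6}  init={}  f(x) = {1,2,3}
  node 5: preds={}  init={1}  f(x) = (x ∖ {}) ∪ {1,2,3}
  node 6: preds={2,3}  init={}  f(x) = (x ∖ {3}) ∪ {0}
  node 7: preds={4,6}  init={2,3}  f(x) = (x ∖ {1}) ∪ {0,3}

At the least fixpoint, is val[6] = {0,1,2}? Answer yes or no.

yes

Trace (15 dequeues):
  [1] u=0 | in {} | out {2} | prev {} | push {}
  [2] u=1 | in {1} | out {1,2,3} | prev {2} | push {}
  [3] u=2 | in {} | out {0,1,2,3} | prev {} | push {}
  [4] u=3 | in {1,2,3} | out {1,2,3} | prev {} | push {0}
  [5] u=4 | in {0,1,2,3} | out {1,2,3} | prev {} | push {1}
  [6] u=5 | in {} | out {1,2,3} | prev {1} | push {3,4}
  [7] u=6 | in {0,1,2,3} | out {0,1,2} | prev {} | push {2}
  [8] u=7 | in {0,1,2,3} | out {0,2,3} | prev {2,3} | push {}
  [9] u=0 | in {0,1,2,3} | out {0,1,2,3} | prev {2} | push {}
  [10] u=1 | in {1,2,3} | out {1,2,3} | ==
  [11] u=3 | in {0,1,2,3} | out {0,1,2,3} | prev {1,2,3} | push {0,6}
  [12] u=4 | in {0,1,2,3} | out {1,2,3} | ==
  [13] u=2 | in {0,1,2} | out {0,1,2,3} | ==
  [14] u=0 | in {0,1,2,3} | out {0,1,2,3} | ==
  [15] u=6 | in {0,1,2,3} | out {0,1,2} | ==

Converged values:
  [0] {0,1,2,3}
  [1] {1,2,3}
  [2] {0,1,2,3}
  [3] {0,1,2,3}
  [4] {1,2,3}
  [5] {1,2,3}
  [6] {0,1,2}
  [7] {0,2,3}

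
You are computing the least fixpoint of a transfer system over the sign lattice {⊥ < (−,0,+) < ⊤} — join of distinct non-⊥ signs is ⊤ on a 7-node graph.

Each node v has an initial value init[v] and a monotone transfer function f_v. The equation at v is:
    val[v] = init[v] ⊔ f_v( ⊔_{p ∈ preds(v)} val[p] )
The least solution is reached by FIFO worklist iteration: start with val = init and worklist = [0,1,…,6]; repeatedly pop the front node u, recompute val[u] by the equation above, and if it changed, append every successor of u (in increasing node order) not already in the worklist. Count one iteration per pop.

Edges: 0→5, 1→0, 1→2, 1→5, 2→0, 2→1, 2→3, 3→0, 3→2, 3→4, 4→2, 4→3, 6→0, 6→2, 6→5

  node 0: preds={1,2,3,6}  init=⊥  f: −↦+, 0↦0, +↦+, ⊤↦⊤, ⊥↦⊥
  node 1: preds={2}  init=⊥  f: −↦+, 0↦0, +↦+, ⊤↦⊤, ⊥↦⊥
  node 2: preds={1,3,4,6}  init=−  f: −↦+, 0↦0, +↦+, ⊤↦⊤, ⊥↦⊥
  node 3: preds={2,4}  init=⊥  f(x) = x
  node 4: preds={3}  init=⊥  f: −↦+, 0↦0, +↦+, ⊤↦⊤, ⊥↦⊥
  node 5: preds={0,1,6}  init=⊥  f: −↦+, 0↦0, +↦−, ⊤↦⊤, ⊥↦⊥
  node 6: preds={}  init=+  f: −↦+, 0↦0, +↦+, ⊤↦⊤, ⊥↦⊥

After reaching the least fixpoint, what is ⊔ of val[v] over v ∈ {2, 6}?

Iteration log — 13 steps:
  step 1. node 0  ⊔preds=⊤  new=⊤  old=⊥  +wl: 
  step 2. node 1  ⊔preds=−  new=+  old=⊥  +wl: 0
  step 3. node 2  ⊔preds=+  new=⊤  old=−  +wl: 1
  step 4. node 3  ⊔preds=⊤  new=⊤  old=⊥  +wl: 2
  step 5. node 4  ⊔preds=⊤  new=⊤  old=⊥  +wl: 3
  step 6. node 5  ⊔preds=⊤  new=⊤  old=⊥  +wl: 
  step 7. node 6  ⊔preds=⊥  new=+  stable
  step 8. node 0  ⊔preds=⊤  new=⊤  stable
  step 9. node 1  ⊔preds=⊤  new=⊤  old=+  +wl: 0,5
  step 10. node 2  ⊔preds=⊤  new=⊤  stable
  step 11. node 3  ⊔preds=⊤  new=⊤  stable
  step 12. node 0  ⊔preds=⊤  new=⊤  stable
  step 13. node 5  ⊔preds=⊤  new=⊤  stable

Least fixpoint reached:
  node 0: ⊤
  node 1: ⊤
  node 2: ⊤
  node 3: ⊤
  node 4: ⊤
  node 5: ⊤
  node 6: +

⊤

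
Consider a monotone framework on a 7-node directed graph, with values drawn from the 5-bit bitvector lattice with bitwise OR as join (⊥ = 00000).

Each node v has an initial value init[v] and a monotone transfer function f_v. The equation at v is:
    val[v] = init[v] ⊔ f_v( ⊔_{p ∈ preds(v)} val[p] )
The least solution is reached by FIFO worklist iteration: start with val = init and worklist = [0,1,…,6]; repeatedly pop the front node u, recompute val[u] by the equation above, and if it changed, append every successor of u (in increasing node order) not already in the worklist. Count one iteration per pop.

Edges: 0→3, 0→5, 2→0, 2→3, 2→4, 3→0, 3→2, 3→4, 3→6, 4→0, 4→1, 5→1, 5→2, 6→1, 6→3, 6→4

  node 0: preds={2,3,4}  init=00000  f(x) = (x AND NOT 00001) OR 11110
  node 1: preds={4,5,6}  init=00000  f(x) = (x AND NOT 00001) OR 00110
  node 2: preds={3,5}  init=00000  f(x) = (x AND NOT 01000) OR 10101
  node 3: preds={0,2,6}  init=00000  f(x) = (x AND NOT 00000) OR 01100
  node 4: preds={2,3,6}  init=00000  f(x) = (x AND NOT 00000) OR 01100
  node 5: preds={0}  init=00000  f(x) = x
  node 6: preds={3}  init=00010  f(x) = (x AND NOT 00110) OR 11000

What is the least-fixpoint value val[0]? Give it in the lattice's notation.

Worklist (13 pops):
  #1 pop 0: in=00000 → 11110 (was 00000); enqueue []
  #2 pop 1: in=00010 → 00110 (was 00000); enqueue []
  #3 pop 2: in=00000 → 10101 (was 00000); enqueue [0]
  #4 pop 3: in=11111 → 11111 (was 00000); enqueue [2]
  #5 pop 4: in=11111 → 11111 (was 00000); enqueue [1]
  #6 pop 5: in=11110 → 11110 (was 00000); enqueue []
  #7 pop 6: in=11111 → 11011 (was 00010); enqueue [3,4]
  #8 pop 0: in=11111 → 11110 (no change)
  #9 pop 2: in=11111 → 10111 (was 10101); enqueue [0]
  #10 pop 1: in=11111 → 11110 (was 00110); enqueue []
  #11 pop 3: in=11111 → 11111 (no change)
  #12 pop 4: in=11111 → 11111 (no change)
  #13 pop 0: in=11111 → 11110 (no change)

Fixpoint:
  val[0] = 11110
  val[1] = 11110
  val[2] = 10111
  val[3] = 11111
  val[4] = 11111
  val[5] = 11110
  val[6] = 11011

11110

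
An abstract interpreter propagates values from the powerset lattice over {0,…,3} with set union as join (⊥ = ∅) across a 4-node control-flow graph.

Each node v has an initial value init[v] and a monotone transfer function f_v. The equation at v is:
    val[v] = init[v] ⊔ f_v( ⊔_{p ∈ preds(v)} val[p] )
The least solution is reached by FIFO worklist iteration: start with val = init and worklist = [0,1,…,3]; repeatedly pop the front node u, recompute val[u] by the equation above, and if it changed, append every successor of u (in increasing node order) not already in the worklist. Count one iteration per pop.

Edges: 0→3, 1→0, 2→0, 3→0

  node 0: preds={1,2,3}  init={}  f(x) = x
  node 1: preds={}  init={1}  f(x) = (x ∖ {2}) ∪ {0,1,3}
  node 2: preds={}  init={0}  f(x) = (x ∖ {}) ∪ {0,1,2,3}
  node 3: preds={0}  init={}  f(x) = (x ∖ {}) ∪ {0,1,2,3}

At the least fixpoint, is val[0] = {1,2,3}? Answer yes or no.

no

Iteration log — 6 steps:
  step 1. node 0  ⊔preds={0,1}  new={0,1}  old={}  +wl: 
  step 2. node 1  ⊔preds={}  new={0,1,3}  old={1}  +wl: 0
  step 3. node 2  ⊔preds={}  new={0,1,2,3}  old={0}  +wl: 
  step 4. node 3  ⊔preds={0,1}  new={0,1,2,3}  old={}  +wl: 
  step 5. node 0  ⊔preds={0,1,2,3}  new={0,1,2,3}  old={0,1}  +wl: 3
  step 6. node 3  ⊔preds={0,1,2,3}  new={0,1,2,3}  stable

Least fixpoint reached:
  node 0: {0,1,2,3}
  node 1: {0,1,3}
  node 2: {0,1,2,3}
  node 3: {0,1,2,3}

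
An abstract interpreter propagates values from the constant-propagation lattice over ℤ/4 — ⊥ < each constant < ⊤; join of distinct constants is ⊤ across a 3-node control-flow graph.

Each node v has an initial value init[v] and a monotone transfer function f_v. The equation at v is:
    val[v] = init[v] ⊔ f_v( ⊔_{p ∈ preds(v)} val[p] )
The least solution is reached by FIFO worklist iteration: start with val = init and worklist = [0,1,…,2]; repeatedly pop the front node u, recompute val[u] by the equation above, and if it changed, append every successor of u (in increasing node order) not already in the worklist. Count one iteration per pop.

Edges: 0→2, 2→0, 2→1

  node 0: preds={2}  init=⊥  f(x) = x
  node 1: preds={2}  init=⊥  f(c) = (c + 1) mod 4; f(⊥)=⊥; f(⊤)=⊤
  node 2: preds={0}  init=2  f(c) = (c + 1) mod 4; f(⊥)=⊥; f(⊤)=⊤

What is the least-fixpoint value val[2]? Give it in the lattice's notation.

⊤

Trace (6 dequeues):
  [1] u=0 | in 2 | out 2 | prev ⊥ | push {}
  [2] u=1 | in 2 | out 3 | prev ⊥ | push {}
  [3] u=2 | in 2 | out ⊤ | prev 2 | push {0,1}
  [4] u=0 | in ⊤ | out ⊤ | prev 2 | push {2}
  [5] u=1 | in ⊤ | out ⊤ | prev 3 | push {}
  [6] u=2 | in ⊤ | out ⊤ | ==

Converged values:
  [0] ⊤
  [1] ⊤
  [2] ⊤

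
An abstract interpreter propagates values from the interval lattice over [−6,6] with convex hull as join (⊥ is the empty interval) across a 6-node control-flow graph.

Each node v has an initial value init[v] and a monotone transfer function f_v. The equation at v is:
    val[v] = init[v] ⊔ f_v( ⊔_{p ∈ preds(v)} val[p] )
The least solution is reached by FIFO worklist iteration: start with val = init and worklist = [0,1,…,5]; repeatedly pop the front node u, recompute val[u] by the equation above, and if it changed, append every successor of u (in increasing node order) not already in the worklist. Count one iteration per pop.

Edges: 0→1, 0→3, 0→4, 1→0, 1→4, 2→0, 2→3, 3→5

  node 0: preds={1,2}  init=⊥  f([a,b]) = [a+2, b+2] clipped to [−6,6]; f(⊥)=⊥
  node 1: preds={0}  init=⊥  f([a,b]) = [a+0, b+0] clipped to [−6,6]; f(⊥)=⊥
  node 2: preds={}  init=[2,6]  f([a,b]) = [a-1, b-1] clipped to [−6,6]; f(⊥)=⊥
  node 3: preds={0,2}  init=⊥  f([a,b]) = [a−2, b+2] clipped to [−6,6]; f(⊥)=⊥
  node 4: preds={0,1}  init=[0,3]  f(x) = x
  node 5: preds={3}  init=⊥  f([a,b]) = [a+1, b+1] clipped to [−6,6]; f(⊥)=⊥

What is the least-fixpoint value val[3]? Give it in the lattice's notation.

Trace (7 dequeues):
  [1] u=0 | in [2,6] | out [4,6] | prev ⊥ | push {}
  [2] u=1 | in [4,6] | out [4,6] | prev ⊥ | push {0}
  [3] u=2 | in ⊥ | out [2,6] | ==
  [4] u=3 | in [2,6] | out [0,6] | prev ⊥ | push {}
  [5] u=4 | in [4,6] | out [0,6] | prev [0,3] | push {}
  [6] u=5 | in [0,6] | out [1,6] | prev ⊥ | push {}
  [7] u=0 | in [2,6] | out [4,6] | ==

Converged values:
  [0] [4,6]
  [1] [4,6]
  [2] [2,6]
  [3] [0,6]
  [4] [0,6]
  [5] [1,6]

[0,6]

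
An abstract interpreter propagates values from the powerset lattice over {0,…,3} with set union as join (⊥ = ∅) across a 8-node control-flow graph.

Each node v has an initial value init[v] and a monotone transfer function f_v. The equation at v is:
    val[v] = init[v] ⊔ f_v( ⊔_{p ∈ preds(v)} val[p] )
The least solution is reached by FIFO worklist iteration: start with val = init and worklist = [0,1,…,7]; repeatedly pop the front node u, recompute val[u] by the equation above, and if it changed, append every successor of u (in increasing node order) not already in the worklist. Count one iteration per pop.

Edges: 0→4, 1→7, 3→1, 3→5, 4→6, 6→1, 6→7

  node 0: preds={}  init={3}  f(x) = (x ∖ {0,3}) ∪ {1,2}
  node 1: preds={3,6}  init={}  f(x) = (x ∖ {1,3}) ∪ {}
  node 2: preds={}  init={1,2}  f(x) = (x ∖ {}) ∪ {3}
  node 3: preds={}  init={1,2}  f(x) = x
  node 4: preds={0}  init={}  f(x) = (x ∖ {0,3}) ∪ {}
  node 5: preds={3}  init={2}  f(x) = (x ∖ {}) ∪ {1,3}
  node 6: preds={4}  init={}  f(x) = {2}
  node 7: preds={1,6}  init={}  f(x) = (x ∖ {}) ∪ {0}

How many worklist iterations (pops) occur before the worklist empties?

9

Trace (9 dequeues):
  [1] u=0 | in {} | out {1,2,3} | prev {3} | push {}
  [2] u=1 | in {1,2} | out {2} | prev {} | push {}
  [3] u=2 | in {} | out {1,2,3} | prev {1,2} | push {}
  [4] u=3 | in {} | out {1,2} | ==
  [5] u=4 | in {1,2,3} | out {1,2} | prev {} | push {}
  [6] u=5 | in {1,2} | out {1,2,3} | prev {2} | push {}
  [7] u=6 | in {1,2} | out {2} | prev {} | push {1}
  [8] u=7 | in {2} | out {0,2} | prev {} | push {}
  [9] u=1 | in {1,2} | out {2} | ==

Converged values:
  [0] {1,2,3}
  [1] {2}
  [2] {1,2,3}
  [3] {1,2}
  [4] {1,2}
  [5] {1,2,3}
  [6] {2}
  [7] {0,2}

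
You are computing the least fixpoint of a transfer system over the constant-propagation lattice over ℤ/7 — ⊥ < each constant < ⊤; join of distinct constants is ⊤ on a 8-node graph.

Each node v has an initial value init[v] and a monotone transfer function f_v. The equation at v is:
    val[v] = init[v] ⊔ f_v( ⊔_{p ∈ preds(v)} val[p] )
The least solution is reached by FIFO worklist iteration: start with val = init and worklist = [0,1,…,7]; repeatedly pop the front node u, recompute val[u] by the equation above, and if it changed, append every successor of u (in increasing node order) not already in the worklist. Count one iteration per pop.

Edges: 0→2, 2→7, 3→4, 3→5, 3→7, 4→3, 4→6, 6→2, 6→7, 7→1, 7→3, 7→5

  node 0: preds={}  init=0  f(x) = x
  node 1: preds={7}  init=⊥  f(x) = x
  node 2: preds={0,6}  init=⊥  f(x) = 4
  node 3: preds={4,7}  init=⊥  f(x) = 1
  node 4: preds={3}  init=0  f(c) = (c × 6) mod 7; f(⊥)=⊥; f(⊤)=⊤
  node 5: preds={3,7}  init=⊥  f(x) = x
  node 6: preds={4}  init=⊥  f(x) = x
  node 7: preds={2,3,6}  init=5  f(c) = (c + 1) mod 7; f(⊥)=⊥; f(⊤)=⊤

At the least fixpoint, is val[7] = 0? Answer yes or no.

Iteration log — 12 steps:
  step 1. node 0  ⊔preds=⊥  new=0  stable
  step 2. node 1  ⊔preds=5  new=5  old=⊥  +wl: 
  step 3. node 2  ⊔preds=0  new=4  old=⊥  +wl: 
  step 4. node 3  ⊔preds=⊤  new=1  old=⊥  +wl: 
  step 5. node 4  ⊔preds=1  new=⊤  old=0  +wl: 3
  step 6. node 5  ⊔preds=⊤  new=⊤  old=⊥  +wl: 
  step 7. node 6  ⊔preds=⊤  new=⊤  old=⊥  +wl: 2
  step 8. node 7  ⊔preds=⊤  new=⊤  old=5  +wl: 1,5
  step 9. node 3  ⊔preds=⊤  new=1  stable
  step 10. node 2  ⊔preds=⊤  new=4  stable
  step 11. node 1  ⊔preds=⊤  new=⊤  old=5  +wl: 
  step 12. node 5  ⊔preds=⊤  new=⊤  stable

Least fixpoint reached:
  node 0: 0
  node 1: ⊤
  node 2: 4
  node 3: 1
  node 4: ⊤
  node 5: ⊤
  node 6: ⊤
  node 7: ⊤

no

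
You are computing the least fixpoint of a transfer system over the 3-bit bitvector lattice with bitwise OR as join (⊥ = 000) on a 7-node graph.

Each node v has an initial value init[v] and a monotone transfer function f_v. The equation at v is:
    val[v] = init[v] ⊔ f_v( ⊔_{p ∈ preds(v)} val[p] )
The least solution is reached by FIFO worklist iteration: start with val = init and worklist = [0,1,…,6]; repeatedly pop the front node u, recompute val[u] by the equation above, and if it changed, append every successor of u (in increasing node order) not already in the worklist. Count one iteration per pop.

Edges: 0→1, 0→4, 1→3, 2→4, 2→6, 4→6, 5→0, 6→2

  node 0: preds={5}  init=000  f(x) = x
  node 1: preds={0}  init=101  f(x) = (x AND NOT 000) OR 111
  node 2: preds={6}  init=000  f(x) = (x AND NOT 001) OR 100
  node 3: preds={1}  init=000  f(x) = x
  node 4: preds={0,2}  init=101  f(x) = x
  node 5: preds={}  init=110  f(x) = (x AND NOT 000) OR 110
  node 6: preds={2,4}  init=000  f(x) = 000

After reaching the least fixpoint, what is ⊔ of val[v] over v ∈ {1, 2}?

Trace (7 dequeues):
  [1] u=0 | in 110 | out 110 | prev 000 | push {}
  [2] u=1 | in 110 | out 111 | prev 101 | push {}
  [3] u=2 | in 000 | out 100 | prev 000 | push {}
  [4] u=3 | in 111 | out 111 | prev 000 | push {}
  [5] u=4 | in 110 | out 111 | prev 101 | push {}
  [6] u=5 | in 000 | out 110 | ==
  [7] u=6 | in 111 | out 000 | ==

Converged values:
  [0] 110
  [1] 111
  [2] 100
  [3] 111
  [4] 111
  [5] 110
  [6] 000

111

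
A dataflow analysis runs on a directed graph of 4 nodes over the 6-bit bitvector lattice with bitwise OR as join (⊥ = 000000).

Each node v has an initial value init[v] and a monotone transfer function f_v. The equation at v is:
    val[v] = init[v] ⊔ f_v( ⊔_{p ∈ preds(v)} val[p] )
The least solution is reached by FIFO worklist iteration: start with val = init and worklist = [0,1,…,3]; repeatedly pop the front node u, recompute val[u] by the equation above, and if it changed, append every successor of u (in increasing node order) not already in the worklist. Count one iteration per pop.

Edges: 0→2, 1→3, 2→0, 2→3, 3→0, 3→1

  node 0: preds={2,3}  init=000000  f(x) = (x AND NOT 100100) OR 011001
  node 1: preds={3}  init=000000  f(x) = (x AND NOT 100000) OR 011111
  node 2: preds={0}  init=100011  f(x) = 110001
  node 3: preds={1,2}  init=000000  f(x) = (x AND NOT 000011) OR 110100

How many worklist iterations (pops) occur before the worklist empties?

Trace (6 dequeues):
  [1] u=0 | in 100011 | out 011011 | prev 000000 | push {}
  [2] u=1 | in 000000 | out 011111 | prev 000000 | push {}
  [3] u=2 | in 011011 | out 110011 | prev 100011 | push {0}
  [4] u=3 | in 111111 | out 111100 | prev 000000 | push {1}
  [5] u=0 | in 111111 | out 011011 | ==
  [6] u=1 | in 111100 | out 011111 | ==

Converged values:
  [0] 011011
  [1] 011111
  [2] 110011
  [3] 111100

6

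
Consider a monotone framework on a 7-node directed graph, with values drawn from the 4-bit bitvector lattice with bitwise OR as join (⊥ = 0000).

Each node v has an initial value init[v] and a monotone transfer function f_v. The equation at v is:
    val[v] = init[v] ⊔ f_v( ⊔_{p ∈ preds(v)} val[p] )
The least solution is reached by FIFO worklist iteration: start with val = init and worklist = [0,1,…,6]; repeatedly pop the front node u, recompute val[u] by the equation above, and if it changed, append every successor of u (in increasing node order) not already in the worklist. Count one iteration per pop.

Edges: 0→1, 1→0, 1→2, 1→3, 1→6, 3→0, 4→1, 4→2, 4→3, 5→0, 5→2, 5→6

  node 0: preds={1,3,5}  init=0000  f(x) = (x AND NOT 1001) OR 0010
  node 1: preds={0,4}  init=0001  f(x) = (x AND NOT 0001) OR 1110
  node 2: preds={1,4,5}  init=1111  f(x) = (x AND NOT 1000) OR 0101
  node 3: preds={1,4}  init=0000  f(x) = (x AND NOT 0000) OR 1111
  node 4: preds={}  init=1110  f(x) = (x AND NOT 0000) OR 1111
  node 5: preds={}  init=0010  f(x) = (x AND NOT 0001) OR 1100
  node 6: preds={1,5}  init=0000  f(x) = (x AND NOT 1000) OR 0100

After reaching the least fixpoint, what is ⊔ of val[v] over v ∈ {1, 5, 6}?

Trace (11 dequeues):
  [1] u=0 | in 0011 | out 0010 | prev 0000 | push {}
  [2] u=1 | in 1110 | out 1111 | prev 0001 | push {0}
  [3] u=2 | in 1111 | out 1111 | ==
  [4] u=3 | in 1111 | out 1111 | prev 0000 | push {}
  [5] u=4 | in 0000 | out 1111 | prev 1110 | push {1,2,3}
  [6] u=5 | in 0000 | out 1110 | prev 0010 | push {}
  [7] u=6 | in 1111 | out 0111 | prev 0000 | push {}
  [8] u=0 | in 1111 | out 0110 | prev 0010 | push {}
  [9] u=1 | in 1111 | out 1111 | ==
  [10] u=2 | in 1111 | out 1111 | ==
  [11] u=3 | in 1111 | out 1111 | ==

Converged values:
  [0] 0110
  [1] 1111
  [2] 1111
  [3] 1111
  [4] 1111
  [5] 1110
  [6] 0111

1111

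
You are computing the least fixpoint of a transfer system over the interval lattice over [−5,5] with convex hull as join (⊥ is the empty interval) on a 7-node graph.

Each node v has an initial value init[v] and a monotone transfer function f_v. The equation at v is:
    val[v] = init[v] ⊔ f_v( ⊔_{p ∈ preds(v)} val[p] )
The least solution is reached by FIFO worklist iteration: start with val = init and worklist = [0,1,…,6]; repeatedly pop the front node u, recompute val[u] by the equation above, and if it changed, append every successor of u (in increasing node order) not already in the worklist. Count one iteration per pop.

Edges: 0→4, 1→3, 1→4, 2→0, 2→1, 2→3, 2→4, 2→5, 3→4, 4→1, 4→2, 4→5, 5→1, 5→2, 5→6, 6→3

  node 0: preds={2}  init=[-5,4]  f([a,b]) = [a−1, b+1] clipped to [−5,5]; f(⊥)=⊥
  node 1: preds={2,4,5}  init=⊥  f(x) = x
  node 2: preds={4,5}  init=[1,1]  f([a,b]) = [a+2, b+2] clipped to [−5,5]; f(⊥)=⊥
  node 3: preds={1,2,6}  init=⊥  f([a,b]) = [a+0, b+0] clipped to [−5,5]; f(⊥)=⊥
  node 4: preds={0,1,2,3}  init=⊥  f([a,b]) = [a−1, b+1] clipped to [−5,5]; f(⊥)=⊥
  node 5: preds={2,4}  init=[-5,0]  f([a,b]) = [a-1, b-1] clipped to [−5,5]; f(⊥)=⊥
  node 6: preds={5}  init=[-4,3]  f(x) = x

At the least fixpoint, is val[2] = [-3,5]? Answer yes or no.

yes

Iteration log — 16 steps:
  step 1. node 0  ⊔preds=[1,1]  new=[-5,4]  stable
  step 2. node 1  ⊔preds=[-5,1]  new=[-5,1]  old=⊥  +wl: 
  step 3. node 2  ⊔preds=[-5,0]  new=[-3,2]  old=[1,1]  +wl: 0,1
  step 4. node 3  ⊔preds=[-5,3]  new=[-5,3]  old=⊥  +wl: 
  step 5. node 4  ⊔preds=[-5,4]  new=[-5,5]  old=⊥  +wl: 2
  step 6. node 5  ⊔preds=[-5,5]  new=[-5,4]  old=[-5,0]  +wl: 
  step 7. node 6  ⊔preds=[-5,4]  new=[-5,4]  old=[-4,3]  +wl: 3
  step 8. node 0  ⊔preds=[-3,2]  new=[-5,4]  stable
  step 9. node 1  ⊔preds=[-5,5]  new=[-5,5]  old=[-5,1]  +wl: 4
  step 10. node 2  ⊔preds=[-5,5]  new=[-3,5]  old=[-3,2]  +wl: 0,1,5
  step 11. node 3  ⊔preds=[-5,5]  new=[-5,5]  old=[-5,3]  +wl: 
  step 12. node 4  ⊔preds=[-5,5]  new=[-5,5]  stable
  step 13. node 0  ⊔preds=[-3,5]  new=[-5,5]  old=[-5,4]  +wl: 4
  step 14. node 1  ⊔preds=[-5,5]  new=[-5,5]  stable
  step 15. node 5  ⊔preds=[-5,5]  new=[-5,4]  stable
  step 16. node 4  ⊔preds=[-5,5]  new=[-5,5]  stable

Least fixpoint reached:
  node 0: [-5,5]
  node 1: [-5,5]
  node 2: [-3,5]
  node 3: [-5,5]
  node 4: [-5,5]
  node 5: [-5,4]
  node 6: [-5,4]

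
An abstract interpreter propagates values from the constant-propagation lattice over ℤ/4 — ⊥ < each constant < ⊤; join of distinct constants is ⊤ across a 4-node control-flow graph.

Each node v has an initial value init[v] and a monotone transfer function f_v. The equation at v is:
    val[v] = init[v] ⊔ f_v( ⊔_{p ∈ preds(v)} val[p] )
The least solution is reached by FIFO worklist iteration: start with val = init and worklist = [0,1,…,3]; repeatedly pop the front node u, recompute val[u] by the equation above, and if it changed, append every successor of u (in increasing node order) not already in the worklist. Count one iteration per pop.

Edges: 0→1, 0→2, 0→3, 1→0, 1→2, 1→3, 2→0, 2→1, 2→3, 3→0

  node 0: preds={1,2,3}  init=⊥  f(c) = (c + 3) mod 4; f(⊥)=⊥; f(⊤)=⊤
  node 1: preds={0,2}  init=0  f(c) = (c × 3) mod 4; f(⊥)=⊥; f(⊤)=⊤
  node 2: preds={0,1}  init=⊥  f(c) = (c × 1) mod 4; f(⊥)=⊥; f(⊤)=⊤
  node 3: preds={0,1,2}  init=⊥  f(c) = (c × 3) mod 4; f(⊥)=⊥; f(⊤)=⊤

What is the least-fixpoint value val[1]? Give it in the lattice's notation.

⊤

Iteration log — 8 steps:
  step 1. node 0  ⊔preds=0  new=3  old=⊥  +wl: 
  step 2. node 1  ⊔preds=3  new=⊤  old=0  +wl: 0
  step 3. node 2  ⊔preds=⊤  new=⊤  old=⊥  +wl: 1
  step 4. node 3  ⊔preds=⊤  new=⊤  old=⊥  +wl: 
  step 5. node 0  ⊔preds=⊤  new=⊤  old=3  +wl: 2,3
  step 6. node 1  ⊔preds=⊤  new=⊤  stable
  step 7. node 2  ⊔preds=⊤  new=⊤  stable
  step 8. node 3  ⊔preds=⊤  new=⊤  stable

Least fixpoint reached:
  node 0: ⊤
  node 1: ⊤
  node 2: ⊤
  node 3: ⊤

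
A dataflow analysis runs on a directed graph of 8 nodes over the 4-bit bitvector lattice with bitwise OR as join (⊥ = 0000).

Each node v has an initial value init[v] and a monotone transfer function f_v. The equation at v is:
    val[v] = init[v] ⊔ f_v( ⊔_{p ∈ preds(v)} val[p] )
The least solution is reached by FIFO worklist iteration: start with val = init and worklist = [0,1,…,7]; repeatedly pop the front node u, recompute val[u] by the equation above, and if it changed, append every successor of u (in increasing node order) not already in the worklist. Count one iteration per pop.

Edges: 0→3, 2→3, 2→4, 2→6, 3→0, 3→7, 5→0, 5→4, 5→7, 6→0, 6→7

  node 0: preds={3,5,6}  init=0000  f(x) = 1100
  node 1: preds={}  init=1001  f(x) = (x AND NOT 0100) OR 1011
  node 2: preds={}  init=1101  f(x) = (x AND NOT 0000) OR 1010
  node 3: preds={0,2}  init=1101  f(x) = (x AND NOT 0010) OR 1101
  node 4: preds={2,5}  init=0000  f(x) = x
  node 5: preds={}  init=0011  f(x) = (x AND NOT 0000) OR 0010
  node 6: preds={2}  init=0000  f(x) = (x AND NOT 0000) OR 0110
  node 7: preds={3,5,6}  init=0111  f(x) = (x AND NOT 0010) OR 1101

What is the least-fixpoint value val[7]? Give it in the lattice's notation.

Worklist (9 pops):
  #1 pop 0: in=1111 → 1100 (was 0000); enqueue []
  #2 pop 1: in=0000 → 1011 (was 1001); enqueue []
  #3 pop 2: in=0000 → 1111 (was 1101); enqueue []
  #4 pop 3: in=1111 → 1101 (no change)
  #5 pop 4: in=1111 → 1111 (was 0000); enqueue []
  #6 pop 5: in=0000 → 0011 (no change)
  #7 pop 6: in=1111 → 1111 (was 0000); enqueue [0]
  #8 pop 7: in=1111 → 1111 (was 0111); enqueue []
  #9 pop 0: in=1111 → 1100 (no change)

Fixpoint:
  val[0] = 1100
  val[1] = 1011
  val[2] = 1111
  val[3] = 1101
  val[4] = 1111
  val[5] = 0011
  val[6] = 1111
  val[7] = 1111

1111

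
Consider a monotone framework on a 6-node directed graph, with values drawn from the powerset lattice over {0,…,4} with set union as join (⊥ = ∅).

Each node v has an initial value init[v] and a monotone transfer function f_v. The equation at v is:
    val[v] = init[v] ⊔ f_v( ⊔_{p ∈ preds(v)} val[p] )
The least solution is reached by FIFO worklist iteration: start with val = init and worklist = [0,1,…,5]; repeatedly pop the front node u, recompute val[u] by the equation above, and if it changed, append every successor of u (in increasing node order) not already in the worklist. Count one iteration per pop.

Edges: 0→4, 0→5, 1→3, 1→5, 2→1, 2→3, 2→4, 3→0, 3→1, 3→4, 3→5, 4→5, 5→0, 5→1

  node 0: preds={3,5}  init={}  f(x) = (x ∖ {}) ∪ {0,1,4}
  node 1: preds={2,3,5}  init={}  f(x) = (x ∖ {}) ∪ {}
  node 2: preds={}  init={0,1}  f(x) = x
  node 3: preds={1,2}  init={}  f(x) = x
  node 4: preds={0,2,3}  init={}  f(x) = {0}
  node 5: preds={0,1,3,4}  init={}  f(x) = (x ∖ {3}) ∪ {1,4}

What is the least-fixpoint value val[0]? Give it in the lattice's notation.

Iteration log — 13 steps:
  step 1. node 0  ⊔preds={}  new={0,1,4}  old={}  +wl: 
  step 2. node 1  ⊔preds={0,1}  new={0,1}  old={}  +wl: 
  step 3. node 2  ⊔preds={}  new={0,1}  stable
  step 4. node 3  ⊔preds={0,1}  new={0,1}  old={}  +wl: 0,1
  step 5. node 4  ⊔preds={0,1,4}  new={0}  old={}  +wl: 
  step 6. node 5  ⊔preds={0,1,4}  new={0,1,4}  old={}  +wl: 
  step 7. node 0  ⊔preds={0,1,4}  new={0,1,4}  stable
  step 8. node 1  ⊔preds={0,1,4}  new={0,1,4}  old={0,1}  +wl: 3,5
  step 9. node 3  ⊔preds={0,1,4}  new={0,1,4}  old={0,1}  +wl: 0,1,4
  step 10. node 5  ⊔preds={0,1,4}  new={0,1,4}  stable
  step 11. node 0  ⊔preds={0,1,4}  new={0,1,4}  stable
  step 12. node 1  ⊔preds={0,1,4}  new={0,1,4}  stable
  step 13. node 4  ⊔preds={0,1,4}  new={0}  stable

Least fixpoint reached:
  node 0: {0,1,4}
  node 1: {0,1,4}
  node 2: {0,1}
  node 3: {0,1,4}
  node 4: {0}
  node 5: {0,1,4}

{0,1,4}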